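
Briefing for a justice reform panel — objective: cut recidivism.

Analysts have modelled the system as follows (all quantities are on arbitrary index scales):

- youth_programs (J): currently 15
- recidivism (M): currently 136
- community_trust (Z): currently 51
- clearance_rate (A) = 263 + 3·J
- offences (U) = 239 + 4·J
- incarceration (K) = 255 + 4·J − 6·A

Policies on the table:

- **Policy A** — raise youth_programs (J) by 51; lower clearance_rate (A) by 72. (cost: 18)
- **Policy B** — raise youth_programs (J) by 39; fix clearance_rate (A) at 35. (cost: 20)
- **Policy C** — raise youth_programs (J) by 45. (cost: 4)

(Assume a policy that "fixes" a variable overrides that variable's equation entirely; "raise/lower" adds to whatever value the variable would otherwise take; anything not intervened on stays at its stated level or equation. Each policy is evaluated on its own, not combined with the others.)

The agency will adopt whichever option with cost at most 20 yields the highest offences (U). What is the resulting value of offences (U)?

Policy A (J + 51, A − 72):
  J = 15 + 51 = 66
  U = 239 + 4·66 = 503
Policy B (J + 39, A := 35):
  J = 15 + 39 = 54
  U = 239 + 4·54 = 455
Policy C (J + 45):
  J = 15 + 45 = 60
  U = 239 + 4·60 = 479
Comparing — Policy A: U=503, Policy B: U=455, Policy C: U=479. Highest is 503 (Policy A).

503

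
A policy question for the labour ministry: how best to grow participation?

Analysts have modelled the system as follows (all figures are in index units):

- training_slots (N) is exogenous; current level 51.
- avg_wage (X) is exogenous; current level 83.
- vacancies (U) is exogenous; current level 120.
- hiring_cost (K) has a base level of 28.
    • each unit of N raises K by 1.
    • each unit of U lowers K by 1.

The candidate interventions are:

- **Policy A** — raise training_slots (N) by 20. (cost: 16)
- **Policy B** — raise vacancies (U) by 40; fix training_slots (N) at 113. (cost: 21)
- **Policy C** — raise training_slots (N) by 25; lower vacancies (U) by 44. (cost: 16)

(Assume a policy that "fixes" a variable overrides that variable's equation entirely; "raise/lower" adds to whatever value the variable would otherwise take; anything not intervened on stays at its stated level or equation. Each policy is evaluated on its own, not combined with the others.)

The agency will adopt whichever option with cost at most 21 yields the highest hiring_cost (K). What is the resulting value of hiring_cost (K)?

28

Policy A (N + 20):
  N = 51 + 20 = 71
  U = 120
  K = 28 + 71 − 120 = -21
Policy B (U + 40, N := 113):
  N = 113
  U = 120 + 40 = 160
  K = 28 + 113 − 160 = -19
Policy C (N + 25, U − 44):
  N = 51 + 25 = 76
  U = 120 − 44 = 76
  K = 28 + 76 − 76 = 28
Comparing — Policy A: K=-21, Policy B: K=-19, Policy C: K=28. Highest is 28 (Policy C).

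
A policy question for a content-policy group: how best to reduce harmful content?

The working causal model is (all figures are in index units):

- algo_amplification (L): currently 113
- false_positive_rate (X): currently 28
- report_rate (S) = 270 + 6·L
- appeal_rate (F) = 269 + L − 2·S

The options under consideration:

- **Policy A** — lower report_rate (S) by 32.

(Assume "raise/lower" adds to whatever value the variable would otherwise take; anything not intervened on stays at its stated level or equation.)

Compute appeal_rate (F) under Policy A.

Policy A (S − 32):
  L = 113
  S = 270 + 6·113 (−32 from intervention) = 916
  F = 269 + 113 − 2·916 = -1450

-1450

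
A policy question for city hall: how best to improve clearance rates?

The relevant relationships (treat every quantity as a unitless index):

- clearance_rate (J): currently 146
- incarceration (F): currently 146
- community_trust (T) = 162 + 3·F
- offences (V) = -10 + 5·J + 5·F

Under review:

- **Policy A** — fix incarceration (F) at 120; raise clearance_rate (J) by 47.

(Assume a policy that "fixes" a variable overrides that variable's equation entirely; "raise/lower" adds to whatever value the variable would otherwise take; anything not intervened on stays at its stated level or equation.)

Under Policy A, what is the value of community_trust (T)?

Policy A (F := 120, J + 47):
  F = 120
  T = 162 + 3·120 = 522

522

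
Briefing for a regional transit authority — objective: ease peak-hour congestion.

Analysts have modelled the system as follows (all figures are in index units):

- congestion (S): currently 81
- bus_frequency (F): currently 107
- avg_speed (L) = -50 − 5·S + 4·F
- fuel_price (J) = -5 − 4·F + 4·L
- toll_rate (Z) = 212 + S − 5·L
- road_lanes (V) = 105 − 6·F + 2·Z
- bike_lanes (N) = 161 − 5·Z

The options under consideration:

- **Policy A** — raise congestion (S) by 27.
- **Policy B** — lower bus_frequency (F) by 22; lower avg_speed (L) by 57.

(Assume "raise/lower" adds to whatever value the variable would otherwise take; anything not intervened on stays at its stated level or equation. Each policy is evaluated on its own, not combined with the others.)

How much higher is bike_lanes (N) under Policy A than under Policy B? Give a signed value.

Policy A (S + 27):
  S = 81 + 27 = 108
  F = 107
  L = -50 − 5·108 + 4·107 = -162
  Z = 212 + 108 − 5·(-162) = 1130
  N = 161 − 5·1130 = -5489
Policy B (F − 22, L − 57):
  S = 81
  F = 107 − 22 = 85
  L = -50 − 5·81 + 4·85 (−57 from intervention) = -172
  Z = 212 + 81 − 5·(-172) = 1153
  N = 161 − 5·1153 = -5604
N: -5489 − (-5604) = 115

115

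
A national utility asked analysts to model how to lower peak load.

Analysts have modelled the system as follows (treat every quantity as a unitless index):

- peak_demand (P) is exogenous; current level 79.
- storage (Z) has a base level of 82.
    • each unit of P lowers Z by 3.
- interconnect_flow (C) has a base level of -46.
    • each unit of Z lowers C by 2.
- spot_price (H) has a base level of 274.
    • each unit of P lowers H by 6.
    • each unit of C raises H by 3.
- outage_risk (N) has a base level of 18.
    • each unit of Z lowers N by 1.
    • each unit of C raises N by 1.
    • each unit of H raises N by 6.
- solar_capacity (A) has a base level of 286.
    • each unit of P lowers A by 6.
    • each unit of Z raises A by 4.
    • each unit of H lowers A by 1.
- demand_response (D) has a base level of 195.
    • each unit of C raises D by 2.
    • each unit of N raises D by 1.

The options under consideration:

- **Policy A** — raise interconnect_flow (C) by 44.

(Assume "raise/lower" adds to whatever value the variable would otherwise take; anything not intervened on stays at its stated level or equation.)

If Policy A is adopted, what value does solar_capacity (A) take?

Policy A (C + 44):
  P = 79
  Z = 82 − 3·79 = -155
  C = -46 − 2·(-155) (+44 from intervention) = 308
  H = 274 − 6·79 + 3·308 = 724
  A = 286 − 6·79 + 4·(-155) − 724 = -1532

-1532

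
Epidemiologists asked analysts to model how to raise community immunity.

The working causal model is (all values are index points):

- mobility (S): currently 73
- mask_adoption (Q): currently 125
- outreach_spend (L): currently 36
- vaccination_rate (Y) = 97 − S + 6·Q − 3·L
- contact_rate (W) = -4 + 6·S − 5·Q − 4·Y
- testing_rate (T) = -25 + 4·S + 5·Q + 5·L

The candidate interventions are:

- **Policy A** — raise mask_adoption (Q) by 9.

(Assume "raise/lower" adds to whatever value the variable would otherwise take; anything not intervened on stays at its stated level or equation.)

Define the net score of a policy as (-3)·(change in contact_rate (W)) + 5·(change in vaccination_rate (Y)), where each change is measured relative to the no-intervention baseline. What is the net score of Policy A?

1053

Baseline:
  S = 73
  Q = 125
  L = 36
  Y = 97 − 73 + 6·125 − 3·36 = 666
  W = -4 + 6·73 − 5·125 − 4·666 = -2855
Policy A (Q + 9):
  S = 73
  Q = 125 + 9 = 134
  L = 36
  Y = 97 − 73 + 6·134 − 3·36 = 720
  W = -4 + 6·73 − 5·134 − 4·720 = -3116
ΔW = -3116 − (-2855) = -261; ΔY = 720 − 666 = 54
Score = (-3)·(-261) + 5·54 = 1053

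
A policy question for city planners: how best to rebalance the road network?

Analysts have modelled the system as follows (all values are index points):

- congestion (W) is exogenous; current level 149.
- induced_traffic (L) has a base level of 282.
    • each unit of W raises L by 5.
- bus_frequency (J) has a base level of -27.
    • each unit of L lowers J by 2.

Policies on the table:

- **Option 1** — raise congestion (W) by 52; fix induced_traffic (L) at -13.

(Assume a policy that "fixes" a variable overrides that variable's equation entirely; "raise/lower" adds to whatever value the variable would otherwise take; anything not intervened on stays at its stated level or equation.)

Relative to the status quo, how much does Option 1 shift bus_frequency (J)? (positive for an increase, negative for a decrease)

Baseline:
  W = 149
  L = 282 + 5·149 = 1027
  J = -27 − 2·1027 = -2081
Option 1 (W + 52, L := -13):
  W = 149 + 52 = 201
  L = -13
  J = -27 − 2·(-13) = -1
Change in J: -1 − (-2081) = 2080

2080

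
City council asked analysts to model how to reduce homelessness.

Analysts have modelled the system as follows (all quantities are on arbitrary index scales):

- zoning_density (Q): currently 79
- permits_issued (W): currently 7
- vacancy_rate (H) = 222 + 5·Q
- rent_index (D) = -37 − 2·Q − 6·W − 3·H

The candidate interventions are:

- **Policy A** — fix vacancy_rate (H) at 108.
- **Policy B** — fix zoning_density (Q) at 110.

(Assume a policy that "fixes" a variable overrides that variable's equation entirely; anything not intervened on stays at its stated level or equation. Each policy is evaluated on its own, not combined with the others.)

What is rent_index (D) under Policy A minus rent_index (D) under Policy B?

2054

Policy A (H := 108):
  Q = 79
  W = 7
  H = 108
  D = -37 − 2·79 − 6·7 − 3·108 = -561
Policy B (Q := 110):
  Q = 110
  W = 7
  H = 222 + 5·110 = 772
  D = -37 − 2·110 − 6·7 − 3·772 = -2615
D: -561 − (-2615) = 2054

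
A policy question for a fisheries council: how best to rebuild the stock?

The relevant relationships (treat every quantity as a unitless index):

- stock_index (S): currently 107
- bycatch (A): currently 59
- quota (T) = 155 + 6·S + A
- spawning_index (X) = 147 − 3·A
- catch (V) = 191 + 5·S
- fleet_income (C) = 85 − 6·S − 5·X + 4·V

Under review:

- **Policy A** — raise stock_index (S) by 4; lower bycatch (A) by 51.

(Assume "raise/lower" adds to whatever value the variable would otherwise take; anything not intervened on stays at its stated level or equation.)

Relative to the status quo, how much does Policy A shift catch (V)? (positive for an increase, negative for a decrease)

20

Baseline:
  S = 107
  V = 191 + 5·107 = 726
Policy A (S + 4, A − 51):
  S = 107 + 4 = 111
  V = 191 + 5·111 = 746
Change in V: 746 − 726 = 20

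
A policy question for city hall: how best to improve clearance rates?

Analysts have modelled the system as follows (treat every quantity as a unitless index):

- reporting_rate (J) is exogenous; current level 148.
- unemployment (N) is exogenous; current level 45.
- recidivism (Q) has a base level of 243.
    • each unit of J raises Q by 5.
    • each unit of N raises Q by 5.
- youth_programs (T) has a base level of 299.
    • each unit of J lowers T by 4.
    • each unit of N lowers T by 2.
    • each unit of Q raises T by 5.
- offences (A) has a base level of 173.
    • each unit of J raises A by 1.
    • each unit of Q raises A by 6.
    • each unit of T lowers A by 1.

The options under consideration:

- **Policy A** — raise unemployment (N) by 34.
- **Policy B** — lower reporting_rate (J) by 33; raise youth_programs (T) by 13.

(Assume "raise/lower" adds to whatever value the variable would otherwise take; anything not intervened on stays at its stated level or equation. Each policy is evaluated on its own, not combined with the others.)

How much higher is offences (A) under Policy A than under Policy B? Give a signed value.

Policy A (N + 34):
  J = 148
  N = 45 + 34 = 79
  Q = 243 + 5·148 + 5·79 = 1378
  T = 299 − 4·148 − 2·79 + 5·1378 = 6439
  A = 173 + 148 + 6·1378 − 6439 = 2150
Policy B (J − 33, T + 13):
  J = 148 − 33 = 115
  N = 45
  Q = 243 + 5·115 + 5·45 = 1043
  T = 299 − 4·115 − 2·45 + 5·1043 (+13 from intervention) = 4977
  A = 173 + 115 + 6·1043 − 4977 = 1569
A: 2150 − 1569 = 581

581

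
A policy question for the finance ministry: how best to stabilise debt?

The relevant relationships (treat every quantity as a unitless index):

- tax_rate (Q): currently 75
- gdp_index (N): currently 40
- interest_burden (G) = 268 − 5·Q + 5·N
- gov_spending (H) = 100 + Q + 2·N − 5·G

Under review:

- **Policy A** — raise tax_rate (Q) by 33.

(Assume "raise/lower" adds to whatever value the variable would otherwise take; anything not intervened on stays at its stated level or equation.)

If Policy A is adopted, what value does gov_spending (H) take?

648

Policy A (Q + 33):
  Q = 75 + 33 = 108
  N = 40
  G = 268 − 5·108 + 5·40 = -72
  H = 100 + 108 + 2·40 − 5·(-72) = 648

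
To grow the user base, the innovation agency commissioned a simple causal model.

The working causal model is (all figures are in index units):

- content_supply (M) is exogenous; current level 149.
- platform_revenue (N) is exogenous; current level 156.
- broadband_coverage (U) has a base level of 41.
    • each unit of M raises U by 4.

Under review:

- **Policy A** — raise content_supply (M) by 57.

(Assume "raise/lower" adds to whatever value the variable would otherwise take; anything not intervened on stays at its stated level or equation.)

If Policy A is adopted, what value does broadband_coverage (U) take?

865

Policy A (M + 57):
  M = 149 + 57 = 206
  U = 41 + 4·206 = 865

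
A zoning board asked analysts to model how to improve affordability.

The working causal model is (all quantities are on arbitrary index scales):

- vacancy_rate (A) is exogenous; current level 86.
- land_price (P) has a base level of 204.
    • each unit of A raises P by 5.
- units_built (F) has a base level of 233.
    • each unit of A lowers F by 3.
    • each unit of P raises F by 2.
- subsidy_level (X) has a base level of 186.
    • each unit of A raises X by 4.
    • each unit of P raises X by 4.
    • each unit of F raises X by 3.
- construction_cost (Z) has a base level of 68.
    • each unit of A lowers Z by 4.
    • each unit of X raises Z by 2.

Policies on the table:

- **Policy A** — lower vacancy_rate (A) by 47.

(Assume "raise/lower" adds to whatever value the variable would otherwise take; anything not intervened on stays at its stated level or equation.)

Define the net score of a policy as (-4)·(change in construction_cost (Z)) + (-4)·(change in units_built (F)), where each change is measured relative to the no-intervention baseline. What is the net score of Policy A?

Baseline:
  A = 86
  P = 204 + 5·86 = 634
  F = 233 − 3·86 + 2·634 = 1243
  X = 186 + 4·86 + 4·634 + 3·1243 = 6795
  Z = 68 − 4·86 + 2·6795 = 13314
Policy A (A − 47):
  A = 86 − 47 = 39
  P = 204 + 5·39 = 399
  F = 233 − 3·39 + 2·399 = 914
  X = 186 + 4·39 + 4·399 + 3·914 = 4680
  Z = 68 − 4·39 + 2·4680 = 9272
ΔZ = 9272 − 13314 = -4042; ΔF = 914 − 1243 = -329
Score = (-4)·(-4042) + (-4)·(-329) = 17484

17484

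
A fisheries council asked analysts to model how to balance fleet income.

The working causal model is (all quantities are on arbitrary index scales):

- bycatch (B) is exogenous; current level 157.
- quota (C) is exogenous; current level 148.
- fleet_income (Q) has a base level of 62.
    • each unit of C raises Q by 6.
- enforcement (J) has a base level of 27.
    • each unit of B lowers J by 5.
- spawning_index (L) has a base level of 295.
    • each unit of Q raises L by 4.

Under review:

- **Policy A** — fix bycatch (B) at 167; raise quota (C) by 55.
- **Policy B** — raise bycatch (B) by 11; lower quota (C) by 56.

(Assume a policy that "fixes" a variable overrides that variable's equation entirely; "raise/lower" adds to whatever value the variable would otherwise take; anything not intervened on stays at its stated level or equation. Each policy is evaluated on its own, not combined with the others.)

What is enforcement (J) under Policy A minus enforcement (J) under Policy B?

Policy A (B := 167, C + 55):
  B = 167
  J = 27 − 5·167 = -808
Policy B (B + 11, C − 56):
  B = 157 + 11 = 168
  J = 27 − 5·168 = -813
J: -808 − (-813) = 5

5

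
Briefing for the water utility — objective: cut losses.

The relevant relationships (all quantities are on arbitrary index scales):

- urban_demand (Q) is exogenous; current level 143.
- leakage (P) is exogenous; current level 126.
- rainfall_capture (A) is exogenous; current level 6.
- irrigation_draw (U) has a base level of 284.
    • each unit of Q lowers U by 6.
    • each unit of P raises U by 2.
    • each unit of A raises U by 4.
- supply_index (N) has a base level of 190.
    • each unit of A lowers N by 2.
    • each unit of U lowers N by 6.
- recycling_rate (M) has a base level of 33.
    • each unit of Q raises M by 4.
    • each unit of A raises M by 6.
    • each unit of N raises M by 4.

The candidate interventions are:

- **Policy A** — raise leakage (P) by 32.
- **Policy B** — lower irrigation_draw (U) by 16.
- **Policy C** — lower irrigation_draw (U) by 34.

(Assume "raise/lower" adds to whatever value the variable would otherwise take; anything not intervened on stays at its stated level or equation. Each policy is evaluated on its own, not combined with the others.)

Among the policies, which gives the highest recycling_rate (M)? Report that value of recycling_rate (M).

Policy A (P + 32):
  Q = 143
  P = 126 + 32 = 158
  A = 6
  U = 284 − 6·143 + 2·158 + 4·6 = -234
  N = 190 − 2·6 − 6·(-234) = 1582
  M = 33 + 4·143 + 6·6 + 4·1582 = 6969
Policy B (U − 16):
  Q = 143
  P = 126
  A = 6
  U = 284 − 6·143 + 2·126 + 4·6 (−16 from intervention) = -314
  N = 190 − 2·6 − 6·(-314) = 2062
  M = 33 + 4·143 + 6·6 + 4·2062 = 8889
Policy C (U − 34):
  Q = 143
  P = 126
  A = 6
  U = 284 − 6·143 + 2·126 + 4·6 (−34 from intervention) = -332
  N = 190 − 2·6 − 6·(-332) = 2170
  M = 33 + 4·143 + 6·6 + 4·2170 = 9321
Comparing — Policy A: M=6969, Policy B: M=8889, Policy C: M=9321. Highest is 9321 (Policy C).

9321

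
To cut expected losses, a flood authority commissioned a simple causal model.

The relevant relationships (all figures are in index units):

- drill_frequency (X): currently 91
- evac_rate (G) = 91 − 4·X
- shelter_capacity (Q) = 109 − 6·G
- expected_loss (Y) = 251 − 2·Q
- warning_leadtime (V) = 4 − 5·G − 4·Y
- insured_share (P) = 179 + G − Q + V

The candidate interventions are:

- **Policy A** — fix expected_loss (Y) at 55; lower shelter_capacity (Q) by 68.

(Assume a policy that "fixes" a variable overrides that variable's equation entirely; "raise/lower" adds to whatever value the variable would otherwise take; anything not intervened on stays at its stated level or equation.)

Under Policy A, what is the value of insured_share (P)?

-624

Policy A (Y := 55, Q − 68):
  X = 91
  G = 91 − 4·91 = -273
  Q = 109 − 6·(-273) (−68 from intervention) = 1679
  Y = 55
  V = 4 − 5·(-273) − 4·55 = 1149
  P = 179 + (-273) − 1679 + 1149 = -624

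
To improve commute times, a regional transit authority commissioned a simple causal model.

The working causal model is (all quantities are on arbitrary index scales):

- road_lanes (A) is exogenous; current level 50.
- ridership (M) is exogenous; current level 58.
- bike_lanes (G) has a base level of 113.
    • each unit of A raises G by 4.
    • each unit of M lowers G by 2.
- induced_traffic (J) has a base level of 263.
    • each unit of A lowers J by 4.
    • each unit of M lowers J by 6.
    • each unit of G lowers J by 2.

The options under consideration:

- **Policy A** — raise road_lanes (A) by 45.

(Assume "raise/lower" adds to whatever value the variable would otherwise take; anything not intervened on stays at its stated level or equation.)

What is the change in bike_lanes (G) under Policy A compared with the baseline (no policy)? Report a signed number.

180

Baseline:
  A = 50
  M = 58
  G = 113 + 4·50 − 2·58 = 197
Policy A (A + 45):
  A = 50 + 45 = 95
  M = 58
  G = 113 + 4·95 − 2·58 = 377
Change in G: 377 − 197 = 180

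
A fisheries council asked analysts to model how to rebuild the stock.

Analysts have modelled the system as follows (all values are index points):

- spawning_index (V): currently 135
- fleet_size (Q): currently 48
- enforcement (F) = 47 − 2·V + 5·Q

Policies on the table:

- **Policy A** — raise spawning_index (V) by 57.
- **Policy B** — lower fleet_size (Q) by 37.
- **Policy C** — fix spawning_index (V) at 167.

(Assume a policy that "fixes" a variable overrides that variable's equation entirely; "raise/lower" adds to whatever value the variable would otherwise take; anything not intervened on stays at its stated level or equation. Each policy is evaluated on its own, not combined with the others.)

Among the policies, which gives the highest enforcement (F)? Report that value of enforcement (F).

-47

Policy A (V + 57):
  V = 135 + 57 = 192
  Q = 48
  F = 47 − 2·192 + 5·48 = -97
Policy B (Q − 37):
  V = 135
  Q = 48 − 37 = 11
  F = 47 − 2·135 + 5·11 = -168
Policy C (V := 167):
  V = 167
  Q = 48
  F = 47 − 2·167 + 5·48 = -47
Comparing — Policy A: F=-97, Policy B: F=-168, Policy C: F=-47. Highest is -47 (Policy C).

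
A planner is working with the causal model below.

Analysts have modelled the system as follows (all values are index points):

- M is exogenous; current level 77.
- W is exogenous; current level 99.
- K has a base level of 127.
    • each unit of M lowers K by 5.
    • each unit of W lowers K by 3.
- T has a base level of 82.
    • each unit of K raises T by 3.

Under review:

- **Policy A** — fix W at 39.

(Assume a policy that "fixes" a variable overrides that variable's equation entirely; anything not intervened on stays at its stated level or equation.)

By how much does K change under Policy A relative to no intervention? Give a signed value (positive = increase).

180

Baseline:
  M = 77
  W = 99
  K = 127 − 5·77 − 3·99 = -555
Policy A (W := 39):
  M = 77
  W = 39
  K = 127 − 5·77 − 3·39 = -375
Change in K: -375 − (-555) = 180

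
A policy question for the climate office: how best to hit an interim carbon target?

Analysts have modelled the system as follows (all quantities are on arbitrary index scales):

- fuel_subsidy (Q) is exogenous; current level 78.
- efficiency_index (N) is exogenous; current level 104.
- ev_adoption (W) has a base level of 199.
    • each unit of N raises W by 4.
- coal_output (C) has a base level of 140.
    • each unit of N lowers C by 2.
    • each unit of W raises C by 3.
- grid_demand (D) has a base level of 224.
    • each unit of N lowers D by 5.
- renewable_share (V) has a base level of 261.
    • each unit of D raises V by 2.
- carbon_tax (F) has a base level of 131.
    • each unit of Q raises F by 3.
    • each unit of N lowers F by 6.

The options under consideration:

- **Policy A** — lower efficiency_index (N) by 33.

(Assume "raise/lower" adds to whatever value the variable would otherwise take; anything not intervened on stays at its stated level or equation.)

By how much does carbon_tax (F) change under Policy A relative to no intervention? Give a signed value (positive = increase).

198

Baseline:
  Q = 78
  N = 104
  F = 131 + 3·78 − 6·104 = -259
Policy A (N − 33):
  Q = 78
  N = 104 − 33 = 71
  F = 131 + 3·78 − 6·71 = -61
Change in F: -61 − (-259) = 198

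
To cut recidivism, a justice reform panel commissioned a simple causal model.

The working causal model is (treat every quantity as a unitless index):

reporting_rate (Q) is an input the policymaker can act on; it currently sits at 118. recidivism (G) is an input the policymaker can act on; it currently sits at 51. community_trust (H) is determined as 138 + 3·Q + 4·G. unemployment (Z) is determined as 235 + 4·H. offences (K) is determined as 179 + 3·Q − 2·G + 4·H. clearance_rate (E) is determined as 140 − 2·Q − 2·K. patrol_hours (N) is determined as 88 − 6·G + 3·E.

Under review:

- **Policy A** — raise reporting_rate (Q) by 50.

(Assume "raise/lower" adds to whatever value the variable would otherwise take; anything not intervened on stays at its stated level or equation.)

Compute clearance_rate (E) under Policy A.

Policy A (Q + 50):
  Q = 118 + 50 = 168
  G = 51
  H = 138 + 3·168 + 4·51 = 846
  K = 179 + 3·168 − 2·51 + 4·846 = 3965
  E = 140 − 2·168 − 2·3965 = -8126

-8126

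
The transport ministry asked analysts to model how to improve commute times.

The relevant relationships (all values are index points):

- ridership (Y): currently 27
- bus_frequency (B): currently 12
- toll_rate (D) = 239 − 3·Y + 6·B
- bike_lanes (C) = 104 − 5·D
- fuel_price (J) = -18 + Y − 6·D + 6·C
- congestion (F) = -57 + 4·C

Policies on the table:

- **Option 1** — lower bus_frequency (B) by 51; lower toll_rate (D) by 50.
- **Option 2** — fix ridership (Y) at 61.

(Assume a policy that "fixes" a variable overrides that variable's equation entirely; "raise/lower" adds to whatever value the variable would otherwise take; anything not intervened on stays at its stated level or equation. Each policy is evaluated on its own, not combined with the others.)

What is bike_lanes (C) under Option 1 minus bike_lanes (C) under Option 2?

1270

Option 1 (B − 51, D − 50):
  Y = 27
  B = 12 − 51 = -39
  D = 239 − 3·27 + 6·(-39) (−50 from intervention) = -126
  C = 104 − 5·(-126) = 734
Option 2 (Y := 61):
  Y = 61
  B = 12
  D = 239 − 3·61 + 6·12 = 128
  C = 104 − 5·128 = -536
C: 734 − (-536) = 1270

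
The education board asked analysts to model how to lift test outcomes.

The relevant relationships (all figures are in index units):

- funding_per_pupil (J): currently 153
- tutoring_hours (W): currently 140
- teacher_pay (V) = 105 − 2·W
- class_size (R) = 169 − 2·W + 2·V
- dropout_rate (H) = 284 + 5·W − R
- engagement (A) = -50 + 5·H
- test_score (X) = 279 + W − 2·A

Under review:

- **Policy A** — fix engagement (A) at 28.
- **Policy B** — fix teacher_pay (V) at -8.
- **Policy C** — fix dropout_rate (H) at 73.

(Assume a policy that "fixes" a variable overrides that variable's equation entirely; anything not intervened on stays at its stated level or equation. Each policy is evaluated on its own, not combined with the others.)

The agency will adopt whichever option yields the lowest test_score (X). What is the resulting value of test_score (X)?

Policy A (A := 28):
  W = 140
  V = 105 − 2·140 = -175
  R = 169 − 2·140 + 2·(-175) = -461
  H = 284 + 5·140 − (-461) = 1445
  A = 28
  X = 279 + 140 − 2·28 = 363
Policy B (V := -8):
  W = 140
  V = -8
  R = 169 − 2·140 + 2·(-8) = -127
  H = 284 + 5·140 − (-127) = 1111
  A = -50 + 5·1111 = 5505
  X = 279 + 140 − 2·5505 = -10591
Policy C (H := 73):
  W = 140
  V = 105 − 2·140 = -175
  R = 169 − 2·140 + 2·(-175) = -461
  H = 73
  A = -50 + 5·73 = 315
  X = 279 + 140 − 2·315 = -211
Comparing — Policy A: X=363, Policy B: X=-10591, Policy C: X=-211. Lowest is -10591 (Policy B).

-10591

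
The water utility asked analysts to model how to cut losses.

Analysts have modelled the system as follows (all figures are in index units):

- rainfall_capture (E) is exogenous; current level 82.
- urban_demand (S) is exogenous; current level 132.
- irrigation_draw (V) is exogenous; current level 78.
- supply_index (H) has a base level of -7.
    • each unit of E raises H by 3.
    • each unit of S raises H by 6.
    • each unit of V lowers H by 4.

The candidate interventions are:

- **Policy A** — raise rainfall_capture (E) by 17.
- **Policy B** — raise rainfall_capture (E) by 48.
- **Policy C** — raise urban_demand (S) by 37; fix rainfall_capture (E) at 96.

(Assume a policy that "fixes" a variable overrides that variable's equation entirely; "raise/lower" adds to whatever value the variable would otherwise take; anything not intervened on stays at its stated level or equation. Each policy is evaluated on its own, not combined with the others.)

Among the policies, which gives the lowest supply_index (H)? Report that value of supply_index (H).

Policy A (E + 17):
  E = 82 + 17 = 99
  S = 132
  V = 78
  H = -7 + 3·99 + 6·132 − 4·78 = 770
Policy B (E + 48):
  E = 82 + 48 = 130
  S = 132
  V = 78
  H = -7 + 3·130 + 6·132 − 4·78 = 863
Policy C (S + 37, E := 96):
  E = 96
  S = 132 + 37 = 169
  V = 78
  H = -7 + 3·96 + 6·169 − 4·78 = 983
Comparing — Policy A: H=770, Policy B: H=863, Policy C: H=983. Lowest is 770 (Policy A).

770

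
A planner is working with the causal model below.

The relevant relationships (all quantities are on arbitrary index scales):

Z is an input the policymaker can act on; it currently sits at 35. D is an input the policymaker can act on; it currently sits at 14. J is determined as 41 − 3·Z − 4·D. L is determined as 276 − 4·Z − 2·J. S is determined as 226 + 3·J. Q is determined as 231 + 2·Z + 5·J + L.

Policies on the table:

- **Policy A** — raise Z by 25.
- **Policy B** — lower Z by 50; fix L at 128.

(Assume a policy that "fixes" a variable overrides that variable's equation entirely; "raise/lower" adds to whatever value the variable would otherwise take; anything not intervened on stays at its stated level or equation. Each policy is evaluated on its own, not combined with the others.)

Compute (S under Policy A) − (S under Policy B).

Policy A (Z + 25):
  Z = 35 + 25 = 60
  D = 14
  J = 41 − 3·60 − 4·14 = -195
  S = 226 + 3·(-195) = -359
Policy B (Z − 50, L := 128):
  Z = 35 − 50 = -15
  D = 14
  J = 41 − 3·(-15) − 4·14 = 30
  S = 226 + 3·30 = 316
S: -359 − 316 = -675

-675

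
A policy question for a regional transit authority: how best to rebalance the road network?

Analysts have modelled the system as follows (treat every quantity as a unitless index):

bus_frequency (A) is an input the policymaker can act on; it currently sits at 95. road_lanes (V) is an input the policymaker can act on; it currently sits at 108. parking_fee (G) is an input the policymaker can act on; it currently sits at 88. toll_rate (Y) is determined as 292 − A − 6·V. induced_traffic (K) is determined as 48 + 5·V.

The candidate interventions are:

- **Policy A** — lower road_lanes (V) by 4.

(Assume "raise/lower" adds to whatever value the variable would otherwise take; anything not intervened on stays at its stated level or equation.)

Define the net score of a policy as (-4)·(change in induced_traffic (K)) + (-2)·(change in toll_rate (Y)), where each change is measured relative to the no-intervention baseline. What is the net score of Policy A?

Baseline:
  A = 95
  V = 108
  Y = 292 − 95 − 6·108 = -451
  K = 48 + 5·108 = 588
Policy A (V − 4):
  A = 95
  V = 108 − 4 = 104
  Y = 292 − 95 − 6·104 = -427
  K = 48 + 5·104 = 568
ΔK = 568 − 588 = -20; ΔY = -427 − (-451) = 24
Score = (-4)·(-20) + (-2)·24 = 32

32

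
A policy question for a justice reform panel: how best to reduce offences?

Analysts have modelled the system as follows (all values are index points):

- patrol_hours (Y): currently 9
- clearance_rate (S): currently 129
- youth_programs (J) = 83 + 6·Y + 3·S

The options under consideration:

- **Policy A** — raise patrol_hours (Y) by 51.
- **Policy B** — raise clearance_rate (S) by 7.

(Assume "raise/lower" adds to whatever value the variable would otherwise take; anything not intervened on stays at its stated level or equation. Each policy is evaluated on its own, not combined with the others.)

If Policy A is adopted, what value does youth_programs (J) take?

830

Policy A (Y + 51):
  Y = 9 + 51 = 60
  S = 129
  J = 83 + 6·60 + 3·129 = 830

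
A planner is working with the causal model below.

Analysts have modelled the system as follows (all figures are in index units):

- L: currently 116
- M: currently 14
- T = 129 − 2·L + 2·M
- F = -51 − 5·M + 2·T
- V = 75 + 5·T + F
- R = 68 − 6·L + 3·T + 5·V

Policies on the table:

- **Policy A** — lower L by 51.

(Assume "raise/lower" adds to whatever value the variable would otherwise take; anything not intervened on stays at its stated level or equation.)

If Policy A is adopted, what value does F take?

-67

Policy A (L − 51):
  L = 116 − 51 = 65
  M = 14
  T = 129 − 2·65 + 2·14 = 27
  F = -51 − 5·14 + 2·27 = -67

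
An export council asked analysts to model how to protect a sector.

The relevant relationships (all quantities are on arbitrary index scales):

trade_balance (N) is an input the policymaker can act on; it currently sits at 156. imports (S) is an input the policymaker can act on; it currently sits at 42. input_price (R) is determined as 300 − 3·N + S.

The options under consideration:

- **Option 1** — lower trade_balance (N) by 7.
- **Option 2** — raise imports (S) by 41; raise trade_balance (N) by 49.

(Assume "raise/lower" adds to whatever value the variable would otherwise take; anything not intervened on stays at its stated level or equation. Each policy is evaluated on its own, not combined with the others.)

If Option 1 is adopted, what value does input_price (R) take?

Option 1 (N − 7):
  N = 156 − 7 = 149
  S = 42
  R = 300 − 3·149 + 42 = -105

-105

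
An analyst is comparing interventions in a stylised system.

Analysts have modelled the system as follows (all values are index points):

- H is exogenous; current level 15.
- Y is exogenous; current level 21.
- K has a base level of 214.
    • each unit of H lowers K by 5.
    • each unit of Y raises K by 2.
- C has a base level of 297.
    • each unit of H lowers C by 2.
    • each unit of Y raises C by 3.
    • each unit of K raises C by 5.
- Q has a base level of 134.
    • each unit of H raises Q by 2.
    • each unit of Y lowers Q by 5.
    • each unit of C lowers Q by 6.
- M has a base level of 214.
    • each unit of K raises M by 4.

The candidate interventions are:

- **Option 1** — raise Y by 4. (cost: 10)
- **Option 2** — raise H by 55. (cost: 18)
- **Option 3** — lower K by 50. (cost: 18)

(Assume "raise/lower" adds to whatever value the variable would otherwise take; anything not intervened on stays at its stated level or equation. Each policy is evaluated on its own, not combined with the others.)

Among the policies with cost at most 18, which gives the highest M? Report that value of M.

Option 1 (Y + 4):
  H = 15
  Y = 21 + 4 = 25
  K = 214 − 5·15 + 2·25 = 189
  M = 214 + 4·189 = 970
Option 2 (H + 55):
  H = 15 + 55 = 70
  Y = 21
  K = 214 − 5·70 + 2·21 = -94
  M = 214 + 4·(-94) = -162
Option 3 (K − 50):
  H = 15
  Y = 21
  K = 214 − 5·15 + 2·21 (−50 from intervention) = 131
  M = 214 + 4·131 = 738
Comparing — Option 1: M=970, Option 2: M=-162, Option 3: M=738. Highest is 970 (Option 1).

970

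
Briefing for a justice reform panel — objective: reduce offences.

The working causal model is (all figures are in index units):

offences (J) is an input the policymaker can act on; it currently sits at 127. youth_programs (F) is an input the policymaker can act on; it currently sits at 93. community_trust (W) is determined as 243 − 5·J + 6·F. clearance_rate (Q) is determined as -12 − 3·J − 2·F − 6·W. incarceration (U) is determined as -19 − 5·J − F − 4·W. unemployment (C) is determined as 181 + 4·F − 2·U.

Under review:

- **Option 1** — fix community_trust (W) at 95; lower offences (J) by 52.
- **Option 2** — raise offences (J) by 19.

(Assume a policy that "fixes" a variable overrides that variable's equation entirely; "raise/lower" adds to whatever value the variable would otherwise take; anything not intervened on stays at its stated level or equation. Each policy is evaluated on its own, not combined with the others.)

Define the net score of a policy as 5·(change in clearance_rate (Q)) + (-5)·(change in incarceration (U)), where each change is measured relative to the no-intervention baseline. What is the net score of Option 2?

1140

Baseline:
  J = 127
  F = 93
  W = 243 − 5·127 + 6·93 = 166
  Q = -12 − 3·127 − 2·93 − 6·166 = -1575
  U = -19 − 5·127 − 93 − 4·166 = -1411
Option 2 (J + 19):
  J = 127 + 19 = 146
  F = 93
  W = 243 − 5·146 + 6·93 = 71
  Q = -12 − 3·146 − 2·93 − 6·71 = -1062
  U = -19 − 5·146 − 93 − 4·71 = -1126
ΔQ = -1062 − (-1575) = 513; ΔU = -1126 − (-1411) = 285
Score = 5·513 + (-5)·285 = 1140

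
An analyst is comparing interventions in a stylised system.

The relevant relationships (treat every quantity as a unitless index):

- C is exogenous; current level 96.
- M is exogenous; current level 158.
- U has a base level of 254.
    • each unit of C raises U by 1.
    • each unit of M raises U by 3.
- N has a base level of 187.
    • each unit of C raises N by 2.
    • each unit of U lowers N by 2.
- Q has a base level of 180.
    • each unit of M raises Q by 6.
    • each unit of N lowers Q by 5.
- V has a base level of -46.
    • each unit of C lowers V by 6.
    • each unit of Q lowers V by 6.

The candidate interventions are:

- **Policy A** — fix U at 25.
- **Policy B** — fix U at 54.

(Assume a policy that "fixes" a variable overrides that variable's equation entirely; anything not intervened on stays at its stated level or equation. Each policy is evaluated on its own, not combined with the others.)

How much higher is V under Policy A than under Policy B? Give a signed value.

Policy A (U := 25):
  C = 96
  M = 158
  U = 25
  N = 187 + 2·96 − 2·25 = 329
  Q = 180 + 6·158 − 5·329 = -517
  V = -46 − 6·96 − 6·(-517) = 2480
Policy B (U := 54):
  C = 96
  M = 158
  U = 54
  N = 187 + 2·96 − 2·54 = 271
  Q = 180 + 6·158 − 5·271 = -227
  V = -46 − 6·96 − 6·(-227) = 740
V: 2480 − 740 = 1740

1740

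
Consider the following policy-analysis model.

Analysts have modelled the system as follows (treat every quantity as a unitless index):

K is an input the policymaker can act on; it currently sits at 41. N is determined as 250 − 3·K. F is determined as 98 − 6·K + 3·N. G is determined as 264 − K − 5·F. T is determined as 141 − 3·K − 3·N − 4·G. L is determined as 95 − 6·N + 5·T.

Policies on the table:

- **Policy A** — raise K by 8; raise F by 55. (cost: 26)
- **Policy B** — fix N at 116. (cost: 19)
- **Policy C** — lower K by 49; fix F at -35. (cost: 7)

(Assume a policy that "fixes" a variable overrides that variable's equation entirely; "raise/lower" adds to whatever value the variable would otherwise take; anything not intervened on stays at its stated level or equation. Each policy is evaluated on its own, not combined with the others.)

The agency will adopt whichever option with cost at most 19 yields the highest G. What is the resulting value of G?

447

Policy B (N := 116):
  K = 41
  N = 116
  F = 98 − 6·41 + 3·116 = 200
  G = 264 − 41 − 5·200 = -777
Policy C (K − 49, F := -35):
  K = 41 − 49 = -8
  N = 250 − 3·(-8) = 274
  F = -35
  G = 264 − (-8) − 5·(-35) = 447
Comparing — Policy B: G=-777, Policy C: G=447. Highest is 447 (Policy C).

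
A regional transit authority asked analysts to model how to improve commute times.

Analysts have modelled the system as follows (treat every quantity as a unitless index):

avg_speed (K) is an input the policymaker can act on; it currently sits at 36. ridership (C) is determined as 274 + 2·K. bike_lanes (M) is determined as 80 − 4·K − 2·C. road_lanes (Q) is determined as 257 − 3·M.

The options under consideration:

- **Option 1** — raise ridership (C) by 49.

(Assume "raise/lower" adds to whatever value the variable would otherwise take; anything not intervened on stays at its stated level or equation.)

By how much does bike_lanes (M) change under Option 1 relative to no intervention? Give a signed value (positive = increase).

Baseline:
  K = 36
  C = 274 + 2·36 = 346
  M = 80 − 4·36 − 2·346 = -756
Option 1 (C + 49):
  K = 36
  C = 274 + 2·36 (+49 from intervention) = 395
  M = 80 − 4·36 − 2·395 = -854
Change in M: -854 − (-756) = -98

-98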